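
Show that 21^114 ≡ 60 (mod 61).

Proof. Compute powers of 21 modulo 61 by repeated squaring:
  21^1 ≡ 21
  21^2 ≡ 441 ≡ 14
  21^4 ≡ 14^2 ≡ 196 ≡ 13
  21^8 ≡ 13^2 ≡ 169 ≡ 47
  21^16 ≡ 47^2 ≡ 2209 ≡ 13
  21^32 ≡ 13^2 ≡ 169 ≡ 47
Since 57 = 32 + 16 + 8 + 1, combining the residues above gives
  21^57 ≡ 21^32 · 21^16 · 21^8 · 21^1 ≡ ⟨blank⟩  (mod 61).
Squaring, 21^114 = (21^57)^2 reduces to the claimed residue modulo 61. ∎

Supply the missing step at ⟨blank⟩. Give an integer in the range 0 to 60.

Multiply the listed residues: 47 · 13 · 47 · 21 = 611 → 28717 → 603057.
Reducing modulo 61: 603057 = 9886·61 + 11, so 21^57 ≡ 11.

11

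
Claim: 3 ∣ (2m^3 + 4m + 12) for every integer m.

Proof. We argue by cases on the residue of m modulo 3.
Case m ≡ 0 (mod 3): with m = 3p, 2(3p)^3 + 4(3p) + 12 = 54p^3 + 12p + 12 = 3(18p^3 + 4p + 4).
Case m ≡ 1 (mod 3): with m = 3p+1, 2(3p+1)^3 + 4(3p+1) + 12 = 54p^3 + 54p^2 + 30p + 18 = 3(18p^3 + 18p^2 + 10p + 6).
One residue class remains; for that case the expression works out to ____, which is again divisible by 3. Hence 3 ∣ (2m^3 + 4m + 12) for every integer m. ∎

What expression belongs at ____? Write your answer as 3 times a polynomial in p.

Only m ≡ 2 (mod 3) is unaccounted for. Put m = 3p+2:
2(3p+2)^3 + 4(3p+2) + 12 expands to 54p^3 + 108p^2 + 84p + 36,
and factoring out 3 leaves 3(18p^3 + 36p^2 + 28p + 12).

3(18p^3 + 36p^2 + 28p + 12)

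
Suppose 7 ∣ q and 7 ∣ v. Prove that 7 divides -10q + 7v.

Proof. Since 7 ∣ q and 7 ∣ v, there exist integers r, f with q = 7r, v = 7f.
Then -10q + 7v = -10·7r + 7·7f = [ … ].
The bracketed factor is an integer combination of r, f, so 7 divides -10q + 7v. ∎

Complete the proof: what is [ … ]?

Pull the common 7 out of every term: -10·7r + 7·7f = 7(7f - 10r).
7f - 10r is an integer, which exhibits the divisibility.

7(7f - 10r)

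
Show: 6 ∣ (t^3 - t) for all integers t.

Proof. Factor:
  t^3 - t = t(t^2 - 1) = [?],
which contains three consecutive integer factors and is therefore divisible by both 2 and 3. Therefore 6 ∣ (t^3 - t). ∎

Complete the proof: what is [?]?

(t - 1)t(t + 1)

t(t^2 - 1) = t(t - 1)(t + 1) = (t - 1)t(t + 1).
These three factors are consecutive integers, so their product is divisible by 6.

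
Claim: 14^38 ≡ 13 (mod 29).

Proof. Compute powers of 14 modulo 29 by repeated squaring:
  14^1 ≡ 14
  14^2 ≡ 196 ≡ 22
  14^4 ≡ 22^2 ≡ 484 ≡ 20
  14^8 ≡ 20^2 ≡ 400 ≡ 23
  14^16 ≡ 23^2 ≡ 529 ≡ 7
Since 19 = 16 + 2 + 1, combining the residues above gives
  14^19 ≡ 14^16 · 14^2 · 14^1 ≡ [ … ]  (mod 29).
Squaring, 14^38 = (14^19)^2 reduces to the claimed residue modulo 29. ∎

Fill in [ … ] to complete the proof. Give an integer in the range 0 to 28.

10

Multiply the listed residues: 7 · 22 · 14 = 154 → 2156.
Reducing modulo 29: 2156 = 74·29 + 10, so 14^19 ≡ 10.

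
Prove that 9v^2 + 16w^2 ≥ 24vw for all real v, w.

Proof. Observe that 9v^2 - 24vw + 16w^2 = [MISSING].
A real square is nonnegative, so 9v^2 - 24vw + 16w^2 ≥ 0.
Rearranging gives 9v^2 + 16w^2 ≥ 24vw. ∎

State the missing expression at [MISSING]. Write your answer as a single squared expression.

(3v - 4w)^2

The leading and trailing coefficients are 3^2 and 4^2, and 24 = 2·3·4, so the trinomial is (3v - 4w)^2.
Hence 9v^2 - 24vw + 16w^2 ≥ 0.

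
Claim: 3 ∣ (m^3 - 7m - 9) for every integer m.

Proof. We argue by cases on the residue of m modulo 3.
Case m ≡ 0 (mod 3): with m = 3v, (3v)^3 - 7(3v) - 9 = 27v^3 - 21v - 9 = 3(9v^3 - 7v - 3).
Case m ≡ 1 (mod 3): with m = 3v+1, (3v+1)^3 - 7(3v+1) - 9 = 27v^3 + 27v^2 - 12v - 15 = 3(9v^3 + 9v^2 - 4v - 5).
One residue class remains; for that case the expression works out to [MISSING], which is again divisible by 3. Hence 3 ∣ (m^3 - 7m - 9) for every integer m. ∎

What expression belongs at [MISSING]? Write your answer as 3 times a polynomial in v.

3(9v^3 + 18v^2 + 5v - 5)

Only m ≡ 2 (mod 3) is unaccounted for. Put m = 3v+2:
(3v+2)^3 - 7(3v+2) - 9 expands to 27v^3 + 54v^2 + 15v - 15,
and factoring out 3 leaves 3(9v^3 + 18v^2 + 5v - 5).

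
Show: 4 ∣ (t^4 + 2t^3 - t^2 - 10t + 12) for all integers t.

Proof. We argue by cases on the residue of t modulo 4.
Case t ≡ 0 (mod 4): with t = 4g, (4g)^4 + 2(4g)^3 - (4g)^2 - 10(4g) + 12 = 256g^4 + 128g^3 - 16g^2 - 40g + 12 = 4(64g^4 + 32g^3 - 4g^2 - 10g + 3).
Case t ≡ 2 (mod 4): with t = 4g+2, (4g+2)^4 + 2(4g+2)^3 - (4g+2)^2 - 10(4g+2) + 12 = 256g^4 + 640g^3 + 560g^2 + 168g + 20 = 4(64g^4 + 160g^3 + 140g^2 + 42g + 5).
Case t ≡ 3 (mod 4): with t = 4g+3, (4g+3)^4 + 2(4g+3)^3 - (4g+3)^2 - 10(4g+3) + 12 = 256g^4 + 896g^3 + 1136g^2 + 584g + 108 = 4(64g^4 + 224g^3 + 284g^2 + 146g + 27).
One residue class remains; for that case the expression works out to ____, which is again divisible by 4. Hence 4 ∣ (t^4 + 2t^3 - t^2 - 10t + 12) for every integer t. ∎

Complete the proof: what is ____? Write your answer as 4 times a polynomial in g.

Only t ≡ 1 (mod 4) is unaccounted for. Put t = 4g+1:
(4g+1)^4 + 2(4g+1)^3 - (4g+1)^2 - 10(4g+1) + 12 expands to 256g^4 + 384g^3 + 176g^2 - 8g + 4,
and factoring out 4 leaves 4(64g^4 + 96g^3 + 44g^2 - 2g + 1).

4(64g^4 + 96g^3 + 44g^2 - 2g + 1)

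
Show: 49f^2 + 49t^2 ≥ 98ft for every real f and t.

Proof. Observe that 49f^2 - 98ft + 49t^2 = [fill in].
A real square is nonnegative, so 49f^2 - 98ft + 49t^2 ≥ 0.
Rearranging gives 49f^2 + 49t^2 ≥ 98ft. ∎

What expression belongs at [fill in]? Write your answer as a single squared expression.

(7f - 7t)^2

The leading and trailing coefficients are 7^2 and 7^2, and 98 = 2·7·7, so the trinomial is (7f - 7t)^2.
Hence 49f^2 - 98ft + 49t^2 ≥ 0.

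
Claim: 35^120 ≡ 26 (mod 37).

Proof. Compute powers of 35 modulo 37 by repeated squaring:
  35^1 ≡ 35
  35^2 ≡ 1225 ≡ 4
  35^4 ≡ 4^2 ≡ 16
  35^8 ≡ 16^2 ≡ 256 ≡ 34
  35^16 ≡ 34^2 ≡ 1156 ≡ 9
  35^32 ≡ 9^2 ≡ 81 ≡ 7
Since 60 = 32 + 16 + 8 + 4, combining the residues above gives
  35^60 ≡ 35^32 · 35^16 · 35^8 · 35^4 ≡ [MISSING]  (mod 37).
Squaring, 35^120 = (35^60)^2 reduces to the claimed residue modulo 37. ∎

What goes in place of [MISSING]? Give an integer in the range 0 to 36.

10

35^32 · 35^16 · 35^8 · 35^4 ≡ 7 · 9 · 34 · 16 = 34272.
34272 mod 37 = 10, so 35^60 ≡ 10 (mod 37).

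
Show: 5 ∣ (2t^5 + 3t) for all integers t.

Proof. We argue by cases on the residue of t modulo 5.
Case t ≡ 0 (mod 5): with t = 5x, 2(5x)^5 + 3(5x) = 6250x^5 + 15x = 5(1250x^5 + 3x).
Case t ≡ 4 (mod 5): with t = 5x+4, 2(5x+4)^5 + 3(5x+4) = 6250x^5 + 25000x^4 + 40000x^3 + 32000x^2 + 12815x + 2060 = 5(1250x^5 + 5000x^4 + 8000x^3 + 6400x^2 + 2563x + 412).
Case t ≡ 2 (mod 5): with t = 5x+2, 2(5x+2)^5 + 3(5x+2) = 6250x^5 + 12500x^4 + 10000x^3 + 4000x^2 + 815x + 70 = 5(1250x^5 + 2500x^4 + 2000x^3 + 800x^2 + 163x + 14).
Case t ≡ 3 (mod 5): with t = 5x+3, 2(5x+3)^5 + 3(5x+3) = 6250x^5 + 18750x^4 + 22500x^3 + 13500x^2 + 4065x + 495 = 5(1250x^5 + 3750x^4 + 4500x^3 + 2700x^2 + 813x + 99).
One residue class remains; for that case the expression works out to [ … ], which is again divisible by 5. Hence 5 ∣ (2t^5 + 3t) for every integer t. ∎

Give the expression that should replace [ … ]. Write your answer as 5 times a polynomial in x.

The residues treated are {0, 4, 2, 3}, so the missing case is t ≡ 1 (mod 5); write t = 5x+1.
Then 2(5x+1)^5 + 3(5x+1) = 6250x^5 + 6250x^4 + 2500x^3 + 500x^2 + 65x + 5 = 5(1250x^5 + 1250x^4 + 500x^3 + 100x^2 + 13x + 1).

5(1250x^5 + 1250x^4 + 500x^3 + 100x^2 + 13x + 1)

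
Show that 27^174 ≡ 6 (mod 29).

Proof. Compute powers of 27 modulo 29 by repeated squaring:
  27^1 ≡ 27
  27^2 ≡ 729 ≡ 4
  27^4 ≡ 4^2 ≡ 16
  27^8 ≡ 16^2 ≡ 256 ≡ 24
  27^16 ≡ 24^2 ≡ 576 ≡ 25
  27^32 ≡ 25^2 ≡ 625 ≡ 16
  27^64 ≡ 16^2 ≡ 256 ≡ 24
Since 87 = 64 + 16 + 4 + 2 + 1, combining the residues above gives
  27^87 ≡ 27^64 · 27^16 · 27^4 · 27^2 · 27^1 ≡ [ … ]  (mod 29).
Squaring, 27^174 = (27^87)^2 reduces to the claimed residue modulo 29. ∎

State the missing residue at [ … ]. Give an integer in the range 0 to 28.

27^64 · 27^16 · 27^4 · 27^2 · 27^1 ≡ 24 · 25 · 16 · 4 · 27 = 1036800.
1036800 mod 29 = 21, so 27^87 ≡ 21 (mod 29).

21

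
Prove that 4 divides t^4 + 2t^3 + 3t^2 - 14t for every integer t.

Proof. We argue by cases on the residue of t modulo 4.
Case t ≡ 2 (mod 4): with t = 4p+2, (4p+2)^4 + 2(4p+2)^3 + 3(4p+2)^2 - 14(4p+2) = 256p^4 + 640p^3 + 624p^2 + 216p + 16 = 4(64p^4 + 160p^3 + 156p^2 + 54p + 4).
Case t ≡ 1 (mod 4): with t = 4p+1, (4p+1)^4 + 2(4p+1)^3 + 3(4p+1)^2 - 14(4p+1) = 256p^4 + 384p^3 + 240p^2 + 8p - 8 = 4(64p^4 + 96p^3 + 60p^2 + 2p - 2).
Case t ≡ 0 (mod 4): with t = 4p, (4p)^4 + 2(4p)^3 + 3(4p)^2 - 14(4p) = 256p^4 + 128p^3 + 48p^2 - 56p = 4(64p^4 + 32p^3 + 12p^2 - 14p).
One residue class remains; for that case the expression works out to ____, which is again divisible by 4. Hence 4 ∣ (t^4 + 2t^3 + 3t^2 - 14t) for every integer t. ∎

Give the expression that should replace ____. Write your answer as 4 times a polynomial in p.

4(64p^4 + 224p^3 + 300p^2 + 166p + 30)

Only t ≡ 3 (mod 4) is unaccounted for. Put t = 4p+3:
(4p+3)^4 + 2(4p+3)^3 + 3(4p+3)^2 - 14(4p+3) expands to 256p^4 + 896p^3 + 1200p^2 + 664p + 120,
and factoring out 4 leaves 4(64p^4 + 224p^3 + 300p^2 + 166p + 30).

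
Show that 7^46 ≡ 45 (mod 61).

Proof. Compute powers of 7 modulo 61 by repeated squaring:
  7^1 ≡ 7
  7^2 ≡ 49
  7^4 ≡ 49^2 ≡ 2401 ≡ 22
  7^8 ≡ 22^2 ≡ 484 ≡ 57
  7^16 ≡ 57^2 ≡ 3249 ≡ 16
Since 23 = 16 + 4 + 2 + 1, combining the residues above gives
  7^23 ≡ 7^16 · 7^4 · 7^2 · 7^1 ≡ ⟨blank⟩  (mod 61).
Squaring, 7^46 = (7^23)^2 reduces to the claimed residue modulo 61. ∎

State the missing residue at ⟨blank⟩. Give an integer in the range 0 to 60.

Multiply the listed residues: 16 · 22 · 49 · 7 = 352 → 17248 → 120736.
Reducing modulo 61: 120736 = 1979·61 + 17, so 7^23 ≡ 17.

17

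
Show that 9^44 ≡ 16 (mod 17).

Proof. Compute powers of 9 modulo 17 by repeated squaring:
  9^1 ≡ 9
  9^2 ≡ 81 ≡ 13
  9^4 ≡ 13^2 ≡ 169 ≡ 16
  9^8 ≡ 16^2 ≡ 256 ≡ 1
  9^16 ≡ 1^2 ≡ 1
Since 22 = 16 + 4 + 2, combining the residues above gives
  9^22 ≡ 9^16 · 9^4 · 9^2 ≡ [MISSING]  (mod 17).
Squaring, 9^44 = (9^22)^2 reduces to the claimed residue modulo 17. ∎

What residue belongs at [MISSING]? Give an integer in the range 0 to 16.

Multiply the listed residues: 1 · 16 · 13 = 16 → 208.
Reducing modulo 17: 208 = 12·17 + 4, so 9^22 ≡ 4.

4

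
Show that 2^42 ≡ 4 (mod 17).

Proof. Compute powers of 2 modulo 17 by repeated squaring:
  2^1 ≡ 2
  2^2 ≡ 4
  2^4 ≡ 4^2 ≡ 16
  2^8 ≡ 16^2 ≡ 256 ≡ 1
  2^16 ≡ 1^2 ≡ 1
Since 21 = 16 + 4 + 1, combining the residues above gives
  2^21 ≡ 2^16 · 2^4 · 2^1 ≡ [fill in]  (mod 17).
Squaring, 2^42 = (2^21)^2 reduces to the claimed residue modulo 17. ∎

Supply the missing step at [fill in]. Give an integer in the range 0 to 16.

2^16 · 2^4 · 2^1 ≡ 1 · 16 · 2 = 32.
32 mod 17 = 15, so 2^21 ≡ 15 (mod 17).

15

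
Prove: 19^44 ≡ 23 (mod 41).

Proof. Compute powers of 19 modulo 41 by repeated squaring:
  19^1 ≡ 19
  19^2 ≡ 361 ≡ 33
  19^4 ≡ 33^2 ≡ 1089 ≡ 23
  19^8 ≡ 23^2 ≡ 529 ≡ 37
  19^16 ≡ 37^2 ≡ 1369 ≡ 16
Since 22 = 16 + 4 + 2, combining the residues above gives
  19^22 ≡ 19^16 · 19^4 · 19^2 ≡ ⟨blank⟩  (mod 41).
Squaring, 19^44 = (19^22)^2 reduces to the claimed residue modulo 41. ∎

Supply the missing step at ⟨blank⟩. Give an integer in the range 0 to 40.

19^16 · 19^4 · 19^2 ≡ 16 · 23 · 33 = 12144.
12144 mod 41 = 8, so 19^22 ≡ 8 (mod 41).

8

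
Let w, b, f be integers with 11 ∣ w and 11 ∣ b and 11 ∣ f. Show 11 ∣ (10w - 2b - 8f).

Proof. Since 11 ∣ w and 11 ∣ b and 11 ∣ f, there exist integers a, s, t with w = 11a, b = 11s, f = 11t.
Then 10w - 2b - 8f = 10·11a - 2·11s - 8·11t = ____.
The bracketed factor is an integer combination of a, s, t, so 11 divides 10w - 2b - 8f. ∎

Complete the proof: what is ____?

Pull the common 11 out of every term: 10·11a - 2·11s - 8·11t = 11(10a - 2s - 8t).
10a - 2s - 8t is an integer, which exhibits the divisibility.

11(10a - 2s - 8t)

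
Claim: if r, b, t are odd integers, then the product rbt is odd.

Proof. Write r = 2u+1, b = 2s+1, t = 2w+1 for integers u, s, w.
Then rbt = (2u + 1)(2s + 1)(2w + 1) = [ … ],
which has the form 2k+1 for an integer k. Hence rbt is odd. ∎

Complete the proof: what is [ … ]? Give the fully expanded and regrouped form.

2(4suw + 2su + 2sw + s + 2uw + u + w) + 1

Expanding: (2u + 1)(2s + 1)(2w + 1) = 8suw + 4su + 4sw + 2s + 4uw + 2u + 2w + 1.
Every term except the constant is even, so this is 2(4suw + 2su + 2sw + s + 2uw + u + w) + 1,
and 4suw + 2su + 2sw + s + 2uw + u + w ∈ ℤ gives the required form.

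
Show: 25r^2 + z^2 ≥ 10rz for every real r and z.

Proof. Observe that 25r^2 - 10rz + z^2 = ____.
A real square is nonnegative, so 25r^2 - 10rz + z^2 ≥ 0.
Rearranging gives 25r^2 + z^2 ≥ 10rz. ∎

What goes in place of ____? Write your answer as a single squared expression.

(5r - z)^2

25r^2 - 10rz + z^2 is a perfect-square trinomial: the outer terms are (5r)^2 and (z)^2, and the cross term is -2·5r·z.
So 25r^2 - 10rz + z^2 = (5r - z)^2 ≥ 0.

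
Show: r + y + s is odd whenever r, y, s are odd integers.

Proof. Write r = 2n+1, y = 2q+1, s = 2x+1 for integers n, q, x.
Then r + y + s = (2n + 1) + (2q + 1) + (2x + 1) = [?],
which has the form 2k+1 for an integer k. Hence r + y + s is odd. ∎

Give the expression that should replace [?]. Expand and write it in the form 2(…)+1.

Expanding: (2n + 1) + (2q + 1) + (2x + 1) = 2n + 2q + 2x + 3.
Every term except the constant is even, so this is 2(n + q + x + 1) + 1,
and n + q + x + 1 ∈ ℤ gives the required form.

2(n + q + x + 1) + 1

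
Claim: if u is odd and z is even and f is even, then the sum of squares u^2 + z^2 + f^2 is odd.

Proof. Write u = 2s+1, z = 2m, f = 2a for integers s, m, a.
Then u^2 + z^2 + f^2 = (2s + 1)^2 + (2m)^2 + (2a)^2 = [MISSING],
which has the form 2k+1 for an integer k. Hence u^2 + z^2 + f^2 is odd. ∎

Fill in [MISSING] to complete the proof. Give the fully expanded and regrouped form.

Expanding: (2s + 1)^2 + (2m)^2 + (2a)^2 = 4a^2 + 4m^2 + 4s^2 + 4s + 1.
Every term except the constant is even, so this is 2(2a^2 + 2m^2 + 2s^2 + 2s) + 1,
and 2a^2 + 2m^2 + 2s^2 + 2s ∈ ℤ gives the required form.

2(2a^2 + 2m^2 + 2s^2 + 2s) + 1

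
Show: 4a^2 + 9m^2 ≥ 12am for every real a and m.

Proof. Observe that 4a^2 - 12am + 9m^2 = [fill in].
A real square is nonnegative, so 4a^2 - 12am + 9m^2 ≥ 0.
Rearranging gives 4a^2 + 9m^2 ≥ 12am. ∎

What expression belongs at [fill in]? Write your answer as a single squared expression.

4a^2 - 12am + 9m^2 is a perfect-square trinomial: the outer terms are (2a)^2 and (3m)^2, and the cross term is -2·2a·3m.
So 4a^2 - 12am + 9m^2 = (2a - 3m)^2 ≥ 0.

(2a - 3m)^2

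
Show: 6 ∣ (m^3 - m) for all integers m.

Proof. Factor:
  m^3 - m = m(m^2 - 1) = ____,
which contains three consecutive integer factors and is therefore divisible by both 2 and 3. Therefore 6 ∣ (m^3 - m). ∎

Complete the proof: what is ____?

m(m^2 - 1) = m(m - 1)(m + 1) = (m - 1)m(m + 1).
These three factors are consecutive integers, so their product is divisible by 6.

(m - 1)m(m + 1)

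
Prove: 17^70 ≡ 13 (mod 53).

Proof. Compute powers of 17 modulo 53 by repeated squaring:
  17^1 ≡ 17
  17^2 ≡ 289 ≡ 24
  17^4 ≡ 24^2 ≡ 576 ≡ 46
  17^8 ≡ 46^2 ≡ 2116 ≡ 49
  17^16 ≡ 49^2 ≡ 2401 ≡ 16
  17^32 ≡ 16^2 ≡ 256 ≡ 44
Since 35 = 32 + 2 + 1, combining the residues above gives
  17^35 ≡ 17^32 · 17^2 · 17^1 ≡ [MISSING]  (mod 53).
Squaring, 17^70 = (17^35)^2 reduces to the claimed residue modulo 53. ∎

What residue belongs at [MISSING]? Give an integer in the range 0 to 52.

38

17^32 · 17^2 · 17^1 ≡ 44 · 24 · 17 = 17952.
17952 mod 53 = 38, so 17^35 ≡ 38 (mod 53).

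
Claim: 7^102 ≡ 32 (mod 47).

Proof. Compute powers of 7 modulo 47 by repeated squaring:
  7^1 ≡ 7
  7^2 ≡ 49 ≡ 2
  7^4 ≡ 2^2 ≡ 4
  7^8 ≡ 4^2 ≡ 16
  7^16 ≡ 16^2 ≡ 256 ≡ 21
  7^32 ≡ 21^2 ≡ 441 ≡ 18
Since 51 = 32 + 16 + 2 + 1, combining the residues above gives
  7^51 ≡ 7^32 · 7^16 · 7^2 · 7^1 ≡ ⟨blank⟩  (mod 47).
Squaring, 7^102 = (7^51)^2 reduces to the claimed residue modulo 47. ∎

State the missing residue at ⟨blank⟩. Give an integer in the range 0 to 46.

7^32 · 7^16 · 7^2 · 7^1 ≡ 18 · 21 · 2 · 7 = 5292.
5292 mod 47 = 28, so 7^51 ≡ 28 (mod 47).

28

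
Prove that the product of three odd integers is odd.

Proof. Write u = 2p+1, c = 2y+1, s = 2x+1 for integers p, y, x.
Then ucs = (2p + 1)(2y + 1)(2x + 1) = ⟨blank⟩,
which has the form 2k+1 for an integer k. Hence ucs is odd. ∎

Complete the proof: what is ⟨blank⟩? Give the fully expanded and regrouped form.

2(4pxy + 2px + 2py + p + 2xy + x + y) + 1

Expanding: (2p + 1)(2y + 1)(2x + 1) = 8pxy + 4px + 4py + 2p + 4xy + 2x + 2y + 1.
Every term except the constant is even, so this is 2(4pxy + 2px + 2py + p + 2xy + x + y) + 1,
and 4pxy + 2px + 2py + p + 2xy + x + y ∈ ℤ gives the required form.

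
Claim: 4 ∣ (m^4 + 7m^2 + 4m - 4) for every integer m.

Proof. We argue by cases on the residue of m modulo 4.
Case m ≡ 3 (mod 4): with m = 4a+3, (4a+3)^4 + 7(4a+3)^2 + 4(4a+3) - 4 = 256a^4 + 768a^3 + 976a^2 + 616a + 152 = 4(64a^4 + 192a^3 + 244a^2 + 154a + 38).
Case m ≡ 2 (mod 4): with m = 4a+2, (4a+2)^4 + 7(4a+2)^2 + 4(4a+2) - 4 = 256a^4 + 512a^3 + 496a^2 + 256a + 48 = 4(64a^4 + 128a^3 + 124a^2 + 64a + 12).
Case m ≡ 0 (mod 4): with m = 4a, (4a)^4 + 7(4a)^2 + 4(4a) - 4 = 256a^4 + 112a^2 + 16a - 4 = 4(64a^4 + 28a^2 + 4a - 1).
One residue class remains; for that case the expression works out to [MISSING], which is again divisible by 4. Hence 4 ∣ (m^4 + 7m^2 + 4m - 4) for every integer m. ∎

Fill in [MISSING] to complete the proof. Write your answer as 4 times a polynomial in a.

4(64a^4 + 64a^3 + 52a^2 + 22a + 2)

Only m ≡ 1 (mod 4) is unaccounted for. Put m = 4a+1:
(4a+1)^4 + 7(4a+1)^2 + 4(4a+1) - 4 expands to 256a^4 + 256a^3 + 208a^2 + 88a + 8,
and factoring out 4 leaves 4(64a^4 + 64a^3 + 52a^2 + 22a + 2).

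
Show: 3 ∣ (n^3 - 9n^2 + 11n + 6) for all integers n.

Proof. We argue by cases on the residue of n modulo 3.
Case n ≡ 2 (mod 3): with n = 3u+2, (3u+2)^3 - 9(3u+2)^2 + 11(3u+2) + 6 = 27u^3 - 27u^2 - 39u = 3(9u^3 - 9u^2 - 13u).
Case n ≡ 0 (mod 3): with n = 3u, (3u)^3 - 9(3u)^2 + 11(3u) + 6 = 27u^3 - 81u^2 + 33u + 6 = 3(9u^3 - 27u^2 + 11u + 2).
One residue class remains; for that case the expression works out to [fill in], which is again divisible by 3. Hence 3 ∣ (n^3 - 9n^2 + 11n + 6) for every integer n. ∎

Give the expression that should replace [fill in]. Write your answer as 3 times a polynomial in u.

3(9u^3 - 18u^2 - 4u + 3)

Only n ≡ 1 (mod 3) is unaccounted for. Put n = 3u+1:
(3u+1)^3 - 9(3u+1)^2 + 11(3u+1) + 6 expands to 27u^3 - 54u^2 - 12u + 9,
and factoring out 3 leaves 3(9u^3 - 18u^2 - 4u + 3).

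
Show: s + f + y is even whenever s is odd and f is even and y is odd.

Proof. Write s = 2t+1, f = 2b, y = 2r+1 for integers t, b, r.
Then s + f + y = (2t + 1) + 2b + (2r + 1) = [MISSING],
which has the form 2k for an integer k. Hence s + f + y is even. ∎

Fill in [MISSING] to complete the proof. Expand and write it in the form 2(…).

2(b + r + t + 1)

Expanding: (2t + 1) + 2b + (2r + 1) = 2b + 2r + 2t + 2.
Every term is even; pulling out the factor of 2 gives 2(b + r + t + 1).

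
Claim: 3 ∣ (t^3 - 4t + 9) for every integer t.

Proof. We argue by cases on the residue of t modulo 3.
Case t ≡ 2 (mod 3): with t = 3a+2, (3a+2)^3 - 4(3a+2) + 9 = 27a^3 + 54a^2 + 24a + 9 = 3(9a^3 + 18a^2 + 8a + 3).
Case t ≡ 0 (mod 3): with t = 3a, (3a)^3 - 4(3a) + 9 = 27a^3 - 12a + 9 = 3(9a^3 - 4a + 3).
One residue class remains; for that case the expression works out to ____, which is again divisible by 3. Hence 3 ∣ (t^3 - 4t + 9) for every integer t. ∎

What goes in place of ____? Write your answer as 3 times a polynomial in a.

3(9a^3 + 9a^2 - a + 2)

The residues treated are {2, 0}, so the missing case is t ≡ 1 (mod 3); write t = 3a+1.
Then (3a+1)^3 - 4(3a+1) + 9 = 27a^3 + 27a^2 - 3a + 6 = 3(9a^3 + 9a^2 - a + 2).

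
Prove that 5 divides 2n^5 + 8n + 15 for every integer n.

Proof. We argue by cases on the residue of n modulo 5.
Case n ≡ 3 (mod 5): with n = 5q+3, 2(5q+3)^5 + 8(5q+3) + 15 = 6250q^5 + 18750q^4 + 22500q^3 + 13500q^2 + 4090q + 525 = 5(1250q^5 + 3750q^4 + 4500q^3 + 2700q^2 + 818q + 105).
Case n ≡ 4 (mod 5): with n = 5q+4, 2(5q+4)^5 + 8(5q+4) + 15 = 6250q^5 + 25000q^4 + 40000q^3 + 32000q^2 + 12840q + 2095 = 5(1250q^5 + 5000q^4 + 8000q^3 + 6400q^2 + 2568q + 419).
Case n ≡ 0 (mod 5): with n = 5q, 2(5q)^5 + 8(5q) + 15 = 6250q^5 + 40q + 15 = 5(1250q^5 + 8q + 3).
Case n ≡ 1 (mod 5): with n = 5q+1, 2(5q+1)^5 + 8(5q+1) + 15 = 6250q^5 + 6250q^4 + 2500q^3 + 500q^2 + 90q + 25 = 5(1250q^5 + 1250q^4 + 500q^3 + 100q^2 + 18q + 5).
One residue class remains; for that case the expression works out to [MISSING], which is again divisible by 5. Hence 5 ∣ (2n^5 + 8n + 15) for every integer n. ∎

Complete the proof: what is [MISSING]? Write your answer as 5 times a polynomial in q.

Only n ≡ 2 (mod 5) is unaccounted for. Put n = 5q+2:
2(5q+2)^5 + 8(5q+2) + 15 expands to 6250q^5 + 12500q^4 + 10000q^3 + 4000q^2 + 840q + 95,
and factoring out 5 leaves 5(1250q^5 + 2500q^4 + 2000q^3 + 800q^2 + 168q + 19).

5(1250q^5 + 2500q^4 + 2000q^3 + 800q^2 + 168q + 19)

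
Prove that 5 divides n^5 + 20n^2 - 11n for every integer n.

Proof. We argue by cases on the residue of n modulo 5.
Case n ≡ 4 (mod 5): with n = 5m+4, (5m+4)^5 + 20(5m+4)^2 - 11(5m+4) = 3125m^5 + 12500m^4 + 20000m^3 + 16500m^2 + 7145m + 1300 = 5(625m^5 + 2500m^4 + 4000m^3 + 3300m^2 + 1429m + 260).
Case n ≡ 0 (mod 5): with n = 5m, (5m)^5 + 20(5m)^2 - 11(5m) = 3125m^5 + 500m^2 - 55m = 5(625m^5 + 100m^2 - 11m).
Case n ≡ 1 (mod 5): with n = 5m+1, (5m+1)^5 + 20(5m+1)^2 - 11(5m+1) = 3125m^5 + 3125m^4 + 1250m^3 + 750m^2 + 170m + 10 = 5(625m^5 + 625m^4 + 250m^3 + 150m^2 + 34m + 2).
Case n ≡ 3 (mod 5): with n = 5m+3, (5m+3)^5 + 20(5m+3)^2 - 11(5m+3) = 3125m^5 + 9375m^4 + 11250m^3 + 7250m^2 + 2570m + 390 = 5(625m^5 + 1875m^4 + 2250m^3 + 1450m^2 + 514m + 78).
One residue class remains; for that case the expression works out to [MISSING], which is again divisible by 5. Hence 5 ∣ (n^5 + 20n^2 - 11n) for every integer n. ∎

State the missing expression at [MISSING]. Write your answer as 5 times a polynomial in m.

5(625m^5 + 1250m^4 + 1000m^3 + 500m^2 + 149m + 18)

Only n ≡ 2 (mod 5) is unaccounted for. Put n = 5m+2:
(5m+2)^5 + 20(5m+2)^2 - 11(5m+2) expands to 3125m^5 + 6250m^4 + 5000m^3 + 2500m^2 + 745m + 90,
and factoring out 5 leaves 5(625m^5 + 1250m^4 + 1000m^3 + 500m^2 + 149m + 18).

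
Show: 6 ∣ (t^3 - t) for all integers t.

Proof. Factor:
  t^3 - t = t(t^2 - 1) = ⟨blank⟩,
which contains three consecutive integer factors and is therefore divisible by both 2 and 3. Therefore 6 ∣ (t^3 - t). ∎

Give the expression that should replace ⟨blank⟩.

t(t^2 - 1) = t(t - 1)(t + 1) = (t - 1)t(t + 1).
These three factors are consecutive integers, so their product is divisible by 6.

(t - 1)t(t + 1)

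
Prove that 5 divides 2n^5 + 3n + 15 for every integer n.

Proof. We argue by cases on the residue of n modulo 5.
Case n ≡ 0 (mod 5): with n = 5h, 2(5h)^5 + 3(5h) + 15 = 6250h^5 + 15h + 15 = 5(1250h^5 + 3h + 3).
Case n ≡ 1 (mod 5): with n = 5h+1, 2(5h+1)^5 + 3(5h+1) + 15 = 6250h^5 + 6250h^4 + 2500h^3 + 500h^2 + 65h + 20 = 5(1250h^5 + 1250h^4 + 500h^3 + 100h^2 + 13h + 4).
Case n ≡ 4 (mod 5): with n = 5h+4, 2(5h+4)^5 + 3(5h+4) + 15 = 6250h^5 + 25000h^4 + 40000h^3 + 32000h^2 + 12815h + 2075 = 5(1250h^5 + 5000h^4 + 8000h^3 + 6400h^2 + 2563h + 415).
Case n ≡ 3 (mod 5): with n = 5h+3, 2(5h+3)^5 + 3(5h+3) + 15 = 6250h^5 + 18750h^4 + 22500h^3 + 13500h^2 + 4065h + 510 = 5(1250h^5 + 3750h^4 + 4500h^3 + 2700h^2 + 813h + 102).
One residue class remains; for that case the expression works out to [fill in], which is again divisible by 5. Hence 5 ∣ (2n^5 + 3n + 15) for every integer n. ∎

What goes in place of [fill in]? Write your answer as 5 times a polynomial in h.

5(1250h^5 + 2500h^4 + 2000h^3 + 800h^2 + 163h + 17)

Only n ≡ 2 (mod 5) is unaccounted for. Put n = 5h+2:
2(5h+2)^5 + 3(5h+2) + 15 expands to 6250h^5 + 12500h^4 + 10000h^3 + 4000h^2 + 815h + 85,
and factoring out 5 leaves 5(1250h^5 + 2500h^4 + 2000h^3 + 800h^2 + 163h + 17).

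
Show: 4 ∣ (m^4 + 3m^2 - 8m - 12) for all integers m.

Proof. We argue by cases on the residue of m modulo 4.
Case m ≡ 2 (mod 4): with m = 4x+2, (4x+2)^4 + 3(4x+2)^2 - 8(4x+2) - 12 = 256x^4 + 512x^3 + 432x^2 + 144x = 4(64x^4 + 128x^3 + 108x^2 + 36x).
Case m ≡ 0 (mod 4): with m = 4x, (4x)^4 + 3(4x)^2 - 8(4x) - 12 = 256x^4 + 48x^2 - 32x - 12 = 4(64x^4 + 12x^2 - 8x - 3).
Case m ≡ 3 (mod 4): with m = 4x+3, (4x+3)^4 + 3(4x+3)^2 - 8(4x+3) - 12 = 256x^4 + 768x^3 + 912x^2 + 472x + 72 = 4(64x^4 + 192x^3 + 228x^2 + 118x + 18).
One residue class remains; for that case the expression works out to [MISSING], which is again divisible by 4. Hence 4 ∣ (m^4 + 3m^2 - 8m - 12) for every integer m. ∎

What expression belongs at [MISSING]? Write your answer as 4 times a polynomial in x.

Only m ≡ 1 (mod 4) is unaccounted for. Put m = 4x+1:
(4x+1)^4 + 3(4x+1)^2 - 8(4x+1) - 12 expands to 256x^4 + 256x^3 + 144x^2 + 8x - 16,
and factoring out 4 leaves 4(64x^4 + 64x^3 + 36x^2 + 2x - 4).

4(64x^4 + 64x^3 + 36x^2 + 2x - 4)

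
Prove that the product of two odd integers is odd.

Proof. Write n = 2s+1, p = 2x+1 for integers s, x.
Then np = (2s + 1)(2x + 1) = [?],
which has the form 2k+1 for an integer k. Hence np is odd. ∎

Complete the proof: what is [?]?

2(2sx + s + x) + 1

(2s + 1)(2x + 1) = 4sx + 2s + 2x + 1
= 2(2sx + s + x) + 1.
Since 2sx + s + x is an integer, the product is of the form 2k+1 for an integer k.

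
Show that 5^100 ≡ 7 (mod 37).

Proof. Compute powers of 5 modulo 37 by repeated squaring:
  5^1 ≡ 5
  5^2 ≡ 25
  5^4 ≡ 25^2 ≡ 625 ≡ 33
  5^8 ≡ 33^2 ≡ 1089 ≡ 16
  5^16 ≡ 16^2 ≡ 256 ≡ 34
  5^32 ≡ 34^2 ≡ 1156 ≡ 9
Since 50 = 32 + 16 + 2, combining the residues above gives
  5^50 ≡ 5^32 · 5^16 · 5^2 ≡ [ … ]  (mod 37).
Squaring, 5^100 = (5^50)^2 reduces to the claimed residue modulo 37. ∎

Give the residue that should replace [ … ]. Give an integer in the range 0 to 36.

Multiply the listed residues: 9 · 34 · 25 = 306 → 7650.
Reducing modulo 37: 7650 = 206·37 + 28, so 5^50 ≡ 28.

28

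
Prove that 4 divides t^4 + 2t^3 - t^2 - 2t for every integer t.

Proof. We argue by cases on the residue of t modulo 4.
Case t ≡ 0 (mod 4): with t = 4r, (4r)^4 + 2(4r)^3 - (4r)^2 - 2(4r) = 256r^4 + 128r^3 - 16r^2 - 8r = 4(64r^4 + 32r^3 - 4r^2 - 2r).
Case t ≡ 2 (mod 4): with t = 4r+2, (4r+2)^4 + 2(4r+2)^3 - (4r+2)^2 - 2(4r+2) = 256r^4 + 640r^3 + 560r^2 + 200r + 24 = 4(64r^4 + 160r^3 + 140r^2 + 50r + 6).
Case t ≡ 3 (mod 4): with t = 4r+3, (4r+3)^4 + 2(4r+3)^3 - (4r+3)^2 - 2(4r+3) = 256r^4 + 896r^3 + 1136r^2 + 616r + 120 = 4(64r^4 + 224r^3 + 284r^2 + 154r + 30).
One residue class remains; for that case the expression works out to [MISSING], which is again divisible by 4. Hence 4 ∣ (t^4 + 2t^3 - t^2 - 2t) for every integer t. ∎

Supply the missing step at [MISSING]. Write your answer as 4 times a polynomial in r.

4(64r^4 + 96r^3 + 44r^2 + 6r)

Only t ≡ 1 (mod 4) is unaccounted for. Put t = 4r+1:
(4r+1)^4 + 2(4r+1)^3 - (4r+1)^2 - 2(4r+1) expands to 256r^4 + 384r^3 + 176r^2 + 24r,
and factoring out 4 leaves 4(64r^4 + 96r^3 + 44r^2 + 6r).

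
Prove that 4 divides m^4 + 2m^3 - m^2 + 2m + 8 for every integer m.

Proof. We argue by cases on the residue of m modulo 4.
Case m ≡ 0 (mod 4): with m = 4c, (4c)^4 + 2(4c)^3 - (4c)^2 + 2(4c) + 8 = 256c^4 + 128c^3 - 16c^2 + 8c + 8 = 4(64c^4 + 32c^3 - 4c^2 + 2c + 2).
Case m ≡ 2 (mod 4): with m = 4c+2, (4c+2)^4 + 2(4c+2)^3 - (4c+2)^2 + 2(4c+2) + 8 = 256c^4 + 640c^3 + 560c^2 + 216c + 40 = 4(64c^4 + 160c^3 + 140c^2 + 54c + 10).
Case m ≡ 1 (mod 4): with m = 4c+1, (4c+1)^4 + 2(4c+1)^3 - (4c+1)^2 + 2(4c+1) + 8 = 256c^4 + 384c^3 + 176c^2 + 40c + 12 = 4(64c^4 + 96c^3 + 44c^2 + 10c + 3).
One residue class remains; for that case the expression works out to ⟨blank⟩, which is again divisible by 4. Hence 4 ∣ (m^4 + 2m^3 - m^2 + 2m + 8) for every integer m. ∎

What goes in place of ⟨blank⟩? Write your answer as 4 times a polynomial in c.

4(64c^4 + 224c^3 + 284c^2 + 158c + 35)

Only m ≡ 3 (mod 4) is unaccounted for. Put m = 4c+3:
(4c+3)^4 + 2(4c+3)^3 - (4c+3)^2 + 2(4c+3) + 8 expands to 256c^4 + 896c^3 + 1136c^2 + 632c + 140,
and factoring out 4 leaves 4(64c^4 + 224c^3 + 284c^2 + 158c + 35).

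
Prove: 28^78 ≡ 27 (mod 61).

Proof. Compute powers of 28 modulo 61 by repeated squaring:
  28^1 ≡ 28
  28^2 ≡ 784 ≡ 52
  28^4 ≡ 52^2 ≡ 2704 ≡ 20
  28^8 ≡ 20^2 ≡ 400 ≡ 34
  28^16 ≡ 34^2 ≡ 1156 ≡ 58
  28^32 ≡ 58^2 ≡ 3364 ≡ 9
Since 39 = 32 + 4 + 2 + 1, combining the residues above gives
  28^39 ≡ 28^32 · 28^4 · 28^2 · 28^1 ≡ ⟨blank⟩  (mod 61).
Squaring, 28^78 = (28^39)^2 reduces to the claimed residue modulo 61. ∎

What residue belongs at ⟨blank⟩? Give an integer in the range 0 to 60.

24

28^32 · 28^4 · 28^2 · 28^1 ≡ 9 · 20 · 52 · 28 = 262080.
262080 mod 61 = 24, so 28^39 ≡ 24 (mod 61).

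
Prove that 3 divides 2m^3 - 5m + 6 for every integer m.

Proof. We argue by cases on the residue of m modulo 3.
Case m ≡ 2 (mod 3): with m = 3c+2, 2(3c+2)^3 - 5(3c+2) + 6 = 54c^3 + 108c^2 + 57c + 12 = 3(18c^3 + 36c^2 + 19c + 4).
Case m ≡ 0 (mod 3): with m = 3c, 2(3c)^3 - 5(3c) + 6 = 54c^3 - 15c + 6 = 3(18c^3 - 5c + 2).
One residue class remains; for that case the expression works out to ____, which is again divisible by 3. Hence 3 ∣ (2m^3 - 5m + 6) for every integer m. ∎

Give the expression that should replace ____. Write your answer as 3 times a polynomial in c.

Only m ≡ 1 (mod 3) is unaccounted for. Put m = 3c+1:
2(3c+1)^3 - 5(3c+1) + 6 expands to 54c^3 + 54c^2 + 3c + 3,
and factoring out 3 leaves 3(18c^3 + 18c^2 + c + 1).

3(18c^3 + 18c^2 + c + 1)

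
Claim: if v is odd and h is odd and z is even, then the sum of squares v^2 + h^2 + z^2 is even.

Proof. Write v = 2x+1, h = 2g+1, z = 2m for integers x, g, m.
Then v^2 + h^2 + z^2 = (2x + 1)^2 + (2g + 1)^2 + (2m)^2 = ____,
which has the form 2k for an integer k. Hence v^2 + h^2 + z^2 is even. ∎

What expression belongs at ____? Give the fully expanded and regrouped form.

2(2g^2 + 2g + 2m^2 + 2x^2 + 2x + 1)

Expanding: (2x + 1)^2 + (2g + 1)^2 + (2m)^2 = 4g^2 + 4g + 4m^2 + 4x^2 + 4x + 2.
Every term is even; pulling out the factor of 2 gives 2(2g^2 + 2g + 2m^2 + 2x^2 + 2x + 1).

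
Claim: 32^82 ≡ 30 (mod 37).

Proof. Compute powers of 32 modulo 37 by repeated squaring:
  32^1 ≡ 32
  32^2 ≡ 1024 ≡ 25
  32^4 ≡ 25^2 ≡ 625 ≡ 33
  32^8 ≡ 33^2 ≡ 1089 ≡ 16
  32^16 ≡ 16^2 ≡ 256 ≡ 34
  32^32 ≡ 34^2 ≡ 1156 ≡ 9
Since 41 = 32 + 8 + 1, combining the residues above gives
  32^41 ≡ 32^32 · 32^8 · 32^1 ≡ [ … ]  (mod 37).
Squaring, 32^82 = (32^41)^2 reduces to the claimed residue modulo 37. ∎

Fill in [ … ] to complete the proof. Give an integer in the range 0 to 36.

20

32^32 · 32^8 · 32^1 ≡ 9 · 16 · 32 = 4608.
4608 mod 37 = 20, so 32^41 ≡ 20 (mod 37).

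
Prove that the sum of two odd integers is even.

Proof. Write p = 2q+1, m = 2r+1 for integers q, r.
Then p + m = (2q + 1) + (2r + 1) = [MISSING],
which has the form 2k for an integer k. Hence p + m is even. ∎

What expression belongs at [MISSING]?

2(q + r + 1)

(2q + 1) + (2r + 1) = 2q + 2r + 2
= 2(q + r + 1).
Since q + r + 1 is an integer, the sum is of the form 2k for an integer k.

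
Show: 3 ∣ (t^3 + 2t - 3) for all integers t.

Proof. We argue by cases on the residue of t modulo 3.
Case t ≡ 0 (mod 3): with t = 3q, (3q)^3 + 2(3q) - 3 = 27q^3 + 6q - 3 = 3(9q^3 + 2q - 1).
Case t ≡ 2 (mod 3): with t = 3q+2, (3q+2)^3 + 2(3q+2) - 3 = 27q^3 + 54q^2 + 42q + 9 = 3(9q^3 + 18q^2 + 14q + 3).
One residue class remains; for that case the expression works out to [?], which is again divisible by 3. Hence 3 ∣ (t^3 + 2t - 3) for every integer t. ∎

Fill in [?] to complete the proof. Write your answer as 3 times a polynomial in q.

The residues treated are {0, 2}, so the missing case is t ≡ 1 (mod 3); write t = 3q+1.
Then (3q+1)^3 + 2(3q+1) - 3 = 27q^3 + 27q^2 + 15q = 3(9q^3 + 9q^2 + 5q).

3(9q^3 + 9q^2 + 5q)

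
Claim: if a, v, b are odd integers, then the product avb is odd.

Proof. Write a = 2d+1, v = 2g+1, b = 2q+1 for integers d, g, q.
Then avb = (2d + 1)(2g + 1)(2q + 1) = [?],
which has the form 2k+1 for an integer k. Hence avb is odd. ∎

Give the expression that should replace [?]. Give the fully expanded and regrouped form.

Expanding: (2d + 1)(2g + 1)(2q + 1) = 8dgq + 4dg + 4dq + 2d + 4gq + 2g + 2q + 1.
Every term except the constant is even, so this is 2(4dgq + 2dg + 2dq + d + 2gq + g + q) + 1,
and 4dgq + 2dg + 2dq + d + 2gq + g + q ∈ ℤ gives the required form.

2(4dgq + 2dg + 2dq + d + 2gq + g + q) + 1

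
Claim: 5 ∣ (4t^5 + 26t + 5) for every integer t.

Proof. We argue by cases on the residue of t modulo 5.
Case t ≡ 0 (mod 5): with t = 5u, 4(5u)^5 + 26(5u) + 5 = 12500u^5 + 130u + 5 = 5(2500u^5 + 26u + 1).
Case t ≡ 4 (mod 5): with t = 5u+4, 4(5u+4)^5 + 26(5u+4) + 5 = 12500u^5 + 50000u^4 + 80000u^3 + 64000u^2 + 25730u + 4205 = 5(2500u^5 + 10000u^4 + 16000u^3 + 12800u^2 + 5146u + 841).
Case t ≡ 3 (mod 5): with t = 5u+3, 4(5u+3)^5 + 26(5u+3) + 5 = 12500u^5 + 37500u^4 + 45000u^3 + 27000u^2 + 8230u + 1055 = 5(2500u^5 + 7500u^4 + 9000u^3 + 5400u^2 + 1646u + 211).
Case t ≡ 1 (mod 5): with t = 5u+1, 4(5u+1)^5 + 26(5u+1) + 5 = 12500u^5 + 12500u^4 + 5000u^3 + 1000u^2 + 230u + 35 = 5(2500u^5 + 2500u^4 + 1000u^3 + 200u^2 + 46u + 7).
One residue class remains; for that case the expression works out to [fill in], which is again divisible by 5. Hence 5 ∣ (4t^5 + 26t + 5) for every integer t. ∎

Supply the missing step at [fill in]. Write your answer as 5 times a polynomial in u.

5(2500u^5 + 5000u^4 + 4000u^3 + 1600u^2 + 346u + 37)

The residues treated are {0, 4, 3, 1}, so the missing case is t ≡ 2 (mod 5); write t = 5u+2.
Then 4(5u+2)^5 + 26(5u+2) + 5 = 12500u^5 + 25000u^4 + 20000u^3 + 8000u^2 + 1730u + 185 = 5(2500u^5 + 5000u^4 + 4000u^3 + 1600u^2 + 346u + 37).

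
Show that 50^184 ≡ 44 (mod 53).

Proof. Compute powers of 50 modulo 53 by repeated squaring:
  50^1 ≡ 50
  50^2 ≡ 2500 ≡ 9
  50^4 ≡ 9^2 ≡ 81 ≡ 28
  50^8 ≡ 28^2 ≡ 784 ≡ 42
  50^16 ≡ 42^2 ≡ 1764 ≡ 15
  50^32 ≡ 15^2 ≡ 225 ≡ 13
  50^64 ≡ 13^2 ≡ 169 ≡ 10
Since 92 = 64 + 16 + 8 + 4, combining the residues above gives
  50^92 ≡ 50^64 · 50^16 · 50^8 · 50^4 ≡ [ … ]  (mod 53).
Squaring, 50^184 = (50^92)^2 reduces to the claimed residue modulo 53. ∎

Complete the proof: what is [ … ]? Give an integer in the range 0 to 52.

16

50^64 · 50^16 · 50^8 · 50^4 ≡ 10 · 15 · 42 · 28 = 176400.
176400 mod 53 = 16, so 50^92 ≡ 16 (mod 53).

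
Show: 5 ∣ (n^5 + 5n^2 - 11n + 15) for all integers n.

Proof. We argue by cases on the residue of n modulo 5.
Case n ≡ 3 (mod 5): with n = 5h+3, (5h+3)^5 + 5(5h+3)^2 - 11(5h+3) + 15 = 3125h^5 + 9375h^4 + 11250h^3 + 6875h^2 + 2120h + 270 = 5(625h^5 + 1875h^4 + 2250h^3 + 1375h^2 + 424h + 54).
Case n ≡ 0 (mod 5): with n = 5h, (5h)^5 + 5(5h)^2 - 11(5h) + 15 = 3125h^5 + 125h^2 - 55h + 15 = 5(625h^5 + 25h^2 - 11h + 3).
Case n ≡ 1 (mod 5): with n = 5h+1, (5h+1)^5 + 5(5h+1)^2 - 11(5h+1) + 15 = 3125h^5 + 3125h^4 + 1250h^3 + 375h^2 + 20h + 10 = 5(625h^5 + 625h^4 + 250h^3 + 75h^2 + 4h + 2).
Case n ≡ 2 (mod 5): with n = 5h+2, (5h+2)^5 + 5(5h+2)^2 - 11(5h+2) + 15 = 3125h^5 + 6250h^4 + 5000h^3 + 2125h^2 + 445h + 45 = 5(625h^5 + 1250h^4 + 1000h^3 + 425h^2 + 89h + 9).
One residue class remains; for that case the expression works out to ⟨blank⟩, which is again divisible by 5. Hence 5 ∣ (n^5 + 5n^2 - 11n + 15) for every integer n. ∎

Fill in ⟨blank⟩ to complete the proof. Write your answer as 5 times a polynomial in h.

Only n ≡ 4 (mod 5) is unaccounted for. Put n = 5h+4:
(5h+4)^5 + 5(5h+4)^2 - 11(5h+4) + 15 expands to 3125h^5 + 12500h^4 + 20000h^3 + 16125h^2 + 6545h + 1075,
and factoring out 5 leaves 5(625h^5 + 2500h^4 + 4000h^3 + 3225h^2 + 1309h + 215).

5(625h^5 + 2500h^4 + 4000h^3 + 3225h^2 + 1309h + 215)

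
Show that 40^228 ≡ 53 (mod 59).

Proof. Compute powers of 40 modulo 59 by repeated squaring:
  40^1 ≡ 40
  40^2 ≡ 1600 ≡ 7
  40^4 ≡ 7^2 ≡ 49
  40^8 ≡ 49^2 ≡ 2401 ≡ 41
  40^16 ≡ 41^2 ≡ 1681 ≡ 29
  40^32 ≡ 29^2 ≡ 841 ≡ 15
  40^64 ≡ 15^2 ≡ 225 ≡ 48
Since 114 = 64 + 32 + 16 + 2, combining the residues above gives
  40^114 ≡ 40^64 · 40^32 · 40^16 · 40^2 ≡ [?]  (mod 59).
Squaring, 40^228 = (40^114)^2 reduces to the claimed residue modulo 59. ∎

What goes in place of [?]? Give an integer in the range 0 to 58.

17

Multiply the listed residues: 48 · 15 · 29 · 7 = 720 → 20880 → 146160.
Reducing modulo 59: 146160 = 2477·59 + 17, so 40^114 ≡ 17.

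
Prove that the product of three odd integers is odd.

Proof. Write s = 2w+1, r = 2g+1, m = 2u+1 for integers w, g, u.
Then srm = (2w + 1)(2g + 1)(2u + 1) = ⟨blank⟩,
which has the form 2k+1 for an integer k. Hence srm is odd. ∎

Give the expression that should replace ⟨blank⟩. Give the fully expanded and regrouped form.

Expanding: (2w + 1)(2g + 1)(2u + 1) = 8guw + 4gu + 4gw + 2g + 4uw + 2u + 2w + 1.
Every term except the constant is even, so this is 2(4guw + 2gu + 2gw + g + 2uw + u + w) + 1,
and 4guw + 2gu + 2gw + g + 2uw + u + w ∈ ℤ gives the required form.

2(4guw + 2gu + 2gw + g + 2uw + u + w) + 1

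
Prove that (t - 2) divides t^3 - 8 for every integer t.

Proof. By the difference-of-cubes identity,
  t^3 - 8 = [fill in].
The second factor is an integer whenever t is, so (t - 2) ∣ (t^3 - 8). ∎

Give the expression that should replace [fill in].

a^3 - b^3 = (a - b)(a^2 + ab + b^2). With a = t, b = 2:
t^3 - 8 = (t - 2)(t^2 + 2t + 4).

(t - 2)(t^2 + 2t + 4)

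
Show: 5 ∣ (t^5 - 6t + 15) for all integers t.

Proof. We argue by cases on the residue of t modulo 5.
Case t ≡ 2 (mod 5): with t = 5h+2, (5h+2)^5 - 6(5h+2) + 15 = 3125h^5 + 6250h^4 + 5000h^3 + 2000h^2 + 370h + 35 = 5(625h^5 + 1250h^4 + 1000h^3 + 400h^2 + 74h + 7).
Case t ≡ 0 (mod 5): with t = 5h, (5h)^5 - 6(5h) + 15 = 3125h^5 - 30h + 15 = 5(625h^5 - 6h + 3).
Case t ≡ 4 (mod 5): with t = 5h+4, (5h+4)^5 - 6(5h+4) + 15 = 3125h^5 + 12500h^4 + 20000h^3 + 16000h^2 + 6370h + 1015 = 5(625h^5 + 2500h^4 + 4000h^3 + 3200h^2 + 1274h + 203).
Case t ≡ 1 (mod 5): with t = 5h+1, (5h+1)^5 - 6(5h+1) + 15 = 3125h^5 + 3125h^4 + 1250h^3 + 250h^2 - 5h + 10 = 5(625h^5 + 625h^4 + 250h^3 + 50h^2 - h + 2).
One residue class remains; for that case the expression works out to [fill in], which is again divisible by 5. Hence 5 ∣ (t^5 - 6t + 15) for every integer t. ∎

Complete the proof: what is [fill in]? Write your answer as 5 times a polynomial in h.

Only t ≡ 3 (mod 5) is unaccounted for. Put t = 5h+3:
(5h+3)^5 - 6(5h+3) + 15 expands to 3125h^5 + 9375h^4 + 11250h^3 + 6750h^2 + 1995h + 240,
and factoring out 5 leaves 5(625h^5 + 1875h^4 + 2250h^3 + 1350h^2 + 399h + 48).

5(625h^5 + 1875h^4 + 2250h^3 + 1350h^2 + 399h + 48)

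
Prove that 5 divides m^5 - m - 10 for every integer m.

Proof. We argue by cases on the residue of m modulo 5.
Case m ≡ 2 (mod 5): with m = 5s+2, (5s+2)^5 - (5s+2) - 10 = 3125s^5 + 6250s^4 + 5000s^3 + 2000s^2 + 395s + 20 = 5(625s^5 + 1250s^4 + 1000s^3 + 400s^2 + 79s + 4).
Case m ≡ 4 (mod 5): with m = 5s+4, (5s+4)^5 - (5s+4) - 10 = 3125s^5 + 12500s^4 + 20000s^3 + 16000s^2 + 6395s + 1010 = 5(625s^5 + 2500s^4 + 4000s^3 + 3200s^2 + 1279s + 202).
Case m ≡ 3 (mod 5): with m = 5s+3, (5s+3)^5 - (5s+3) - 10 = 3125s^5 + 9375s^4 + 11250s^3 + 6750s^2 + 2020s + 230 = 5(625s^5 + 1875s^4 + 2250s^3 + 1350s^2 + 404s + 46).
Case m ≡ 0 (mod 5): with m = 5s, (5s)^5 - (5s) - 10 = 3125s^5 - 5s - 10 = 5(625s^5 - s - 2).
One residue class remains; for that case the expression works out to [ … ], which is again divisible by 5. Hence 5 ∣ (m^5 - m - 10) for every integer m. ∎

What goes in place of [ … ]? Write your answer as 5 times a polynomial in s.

Only m ≡ 1 (mod 5) is unaccounted for. Put m = 5s+1:
(5s+1)^5 - (5s+1) - 10 expands to 3125s^5 + 3125s^4 + 1250s^3 + 250s^2 + 20s - 10,
and factoring out 5 leaves 5(625s^5 + 625s^4 + 250s^3 + 50s^2 + 4s - 2).

5(625s^5 + 625s^4 + 250s^3 + 50s^2 + 4s - 2)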